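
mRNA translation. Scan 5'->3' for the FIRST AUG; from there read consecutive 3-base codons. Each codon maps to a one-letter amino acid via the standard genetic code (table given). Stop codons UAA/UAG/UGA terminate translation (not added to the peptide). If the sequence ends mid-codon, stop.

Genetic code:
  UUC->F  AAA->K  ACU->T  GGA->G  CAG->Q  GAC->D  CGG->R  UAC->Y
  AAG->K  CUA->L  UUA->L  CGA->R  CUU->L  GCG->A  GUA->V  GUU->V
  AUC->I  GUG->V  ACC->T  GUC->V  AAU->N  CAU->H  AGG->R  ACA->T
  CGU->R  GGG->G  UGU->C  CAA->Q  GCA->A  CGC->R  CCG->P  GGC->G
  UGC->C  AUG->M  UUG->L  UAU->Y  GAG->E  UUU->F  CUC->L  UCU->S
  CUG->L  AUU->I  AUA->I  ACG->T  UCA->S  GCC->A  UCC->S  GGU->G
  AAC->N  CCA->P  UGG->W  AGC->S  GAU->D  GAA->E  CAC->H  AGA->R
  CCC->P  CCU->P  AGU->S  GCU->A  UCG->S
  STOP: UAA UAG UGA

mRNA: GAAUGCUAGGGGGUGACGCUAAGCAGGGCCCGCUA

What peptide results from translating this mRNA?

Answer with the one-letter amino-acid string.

start AUG at pos 2
pos 2: AUG -> M; peptide=M
pos 5: CUA -> L; peptide=ML
pos 8: GGG -> G; peptide=MLG
pos 11: GGU -> G; peptide=MLGG
pos 14: GAC -> D; peptide=MLGGD
pos 17: GCU -> A; peptide=MLGGDA
pos 20: AAG -> K; peptide=MLGGDAK
pos 23: CAG -> Q; peptide=MLGGDAKQ
pos 26: GGC -> G; peptide=MLGGDAKQG
pos 29: CCG -> P; peptide=MLGGDAKQGP
pos 32: CUA -> L; peptide=MLGGDAKQGPL
pos 35: only 0 nt remain (<3), stop (end of mRNA)

Answer: MLGGDAKQGPL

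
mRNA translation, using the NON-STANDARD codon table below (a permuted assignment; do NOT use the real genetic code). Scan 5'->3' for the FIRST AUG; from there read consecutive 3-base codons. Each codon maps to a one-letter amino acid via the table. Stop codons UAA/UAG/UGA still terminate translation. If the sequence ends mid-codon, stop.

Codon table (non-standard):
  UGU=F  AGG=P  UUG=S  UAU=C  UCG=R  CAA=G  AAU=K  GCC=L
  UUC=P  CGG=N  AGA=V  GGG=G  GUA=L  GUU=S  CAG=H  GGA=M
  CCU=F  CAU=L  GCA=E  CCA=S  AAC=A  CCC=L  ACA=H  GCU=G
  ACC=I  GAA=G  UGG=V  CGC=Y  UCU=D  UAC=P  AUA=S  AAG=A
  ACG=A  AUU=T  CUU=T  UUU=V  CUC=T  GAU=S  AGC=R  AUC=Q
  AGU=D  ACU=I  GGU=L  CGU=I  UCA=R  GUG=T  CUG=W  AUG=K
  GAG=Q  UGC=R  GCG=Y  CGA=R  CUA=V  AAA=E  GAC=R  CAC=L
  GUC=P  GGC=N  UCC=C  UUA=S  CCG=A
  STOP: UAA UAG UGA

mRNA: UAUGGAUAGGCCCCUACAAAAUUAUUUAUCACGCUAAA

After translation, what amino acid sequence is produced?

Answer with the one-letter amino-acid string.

start AUG at pos 1
pos 1: AUG -> K; peptide=K
pos 4: GAU -> S; peptide=KS
pos 7: AGG -> P; peptide=KSP
pos 10: CCC -> L; peptide=KSPL
pos 13: CUA -> V; peptide=KSPLV
pos 16: CAA -> G; peptide=KSPLVG
pos 19: AAU -> K; peptide=KSPLVGK
pos 22: UAU -> C; peptide=KSPLVGKC
pos 25: UUA -> S; peptide=KSPLVGKCS
pos 28: UCA -> R; peptide=KSPLVGKCSR
pos 31: CGC -> Y; peptide=KSPLVGKCSRY
pos 34: UAA -> STOP

Answer: KSPLVGKCSRY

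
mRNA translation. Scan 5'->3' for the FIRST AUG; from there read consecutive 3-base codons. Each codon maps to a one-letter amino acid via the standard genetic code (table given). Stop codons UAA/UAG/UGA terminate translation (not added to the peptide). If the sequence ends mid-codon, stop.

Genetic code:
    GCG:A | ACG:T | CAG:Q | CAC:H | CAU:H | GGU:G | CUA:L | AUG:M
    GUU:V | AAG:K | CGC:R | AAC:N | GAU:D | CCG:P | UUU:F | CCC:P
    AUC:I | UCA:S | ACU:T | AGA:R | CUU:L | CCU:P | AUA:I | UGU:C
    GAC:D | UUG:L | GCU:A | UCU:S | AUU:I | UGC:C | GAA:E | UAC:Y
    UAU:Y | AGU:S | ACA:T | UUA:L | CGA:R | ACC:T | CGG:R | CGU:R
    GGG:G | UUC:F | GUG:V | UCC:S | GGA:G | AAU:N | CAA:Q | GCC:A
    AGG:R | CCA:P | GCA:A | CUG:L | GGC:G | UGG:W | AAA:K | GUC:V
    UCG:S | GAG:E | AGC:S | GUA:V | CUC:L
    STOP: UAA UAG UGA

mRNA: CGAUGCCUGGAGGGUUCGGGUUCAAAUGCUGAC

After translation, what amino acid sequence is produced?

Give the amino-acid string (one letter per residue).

Answer: MPGGFGFKC

Derivation:
start AUG at pos 2
pos 2: AUG -> M; peptide=M
pos 5: CCU -> P; peptide=MP
pos 8: GGA -> G; peptide=MPG
pos 11: GGG -> G; peptide=MPGG
pos 14: UUC -> F; peptide=MPGGF
pos 17: GGG -> G; peptide=MPGGFG
pos 20: UUC -> F; peptide=MPGGFGF
pos 23: AAA -> K; peptide=MPGGFGFK
pos 26: UGC -> C; peptide=MPGGFGFKC
pos 29: UGA -> STOP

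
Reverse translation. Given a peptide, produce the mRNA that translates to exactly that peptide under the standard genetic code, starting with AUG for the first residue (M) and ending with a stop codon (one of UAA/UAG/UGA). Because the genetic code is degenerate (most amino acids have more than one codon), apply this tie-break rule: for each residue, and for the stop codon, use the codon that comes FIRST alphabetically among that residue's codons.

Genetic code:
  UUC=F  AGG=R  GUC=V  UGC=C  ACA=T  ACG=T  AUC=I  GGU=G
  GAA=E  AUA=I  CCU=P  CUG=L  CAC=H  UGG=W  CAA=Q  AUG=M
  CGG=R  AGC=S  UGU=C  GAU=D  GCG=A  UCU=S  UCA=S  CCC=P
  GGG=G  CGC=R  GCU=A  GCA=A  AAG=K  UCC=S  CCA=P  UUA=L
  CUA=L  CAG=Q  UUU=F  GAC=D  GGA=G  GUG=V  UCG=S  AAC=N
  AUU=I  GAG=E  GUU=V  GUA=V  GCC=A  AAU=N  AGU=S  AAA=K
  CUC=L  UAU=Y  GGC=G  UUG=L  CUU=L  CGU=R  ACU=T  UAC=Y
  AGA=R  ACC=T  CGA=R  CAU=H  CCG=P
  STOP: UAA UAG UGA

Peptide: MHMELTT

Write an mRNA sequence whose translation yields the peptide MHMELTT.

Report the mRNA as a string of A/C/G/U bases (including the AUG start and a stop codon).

residue 1: M -> AUG (start codon)
residue 2: H codons sorted = CAC,CAU -> pick first = CAC
residue 3: M -> AUG (only codon)
residue 4: E codons sorted = GAA,GAG -> pick first = GAA
residue 5: L codons sorted = CUA,CUC,CUG,CUU,UUA,UUG -> pick first = CUA
residue 6: T codons sorted = ACA,ACC,ACG,ACU -> pick first = ACA
residue 7: T codons sorted = ACA,ACC,ACG,ACU -> pick first = ACA
terminator: stop codons sorted = UAA,UAG,UGA -> pick first = UAA

Answer: mRNA: AUGCACAUGGAACUAACAACAUAA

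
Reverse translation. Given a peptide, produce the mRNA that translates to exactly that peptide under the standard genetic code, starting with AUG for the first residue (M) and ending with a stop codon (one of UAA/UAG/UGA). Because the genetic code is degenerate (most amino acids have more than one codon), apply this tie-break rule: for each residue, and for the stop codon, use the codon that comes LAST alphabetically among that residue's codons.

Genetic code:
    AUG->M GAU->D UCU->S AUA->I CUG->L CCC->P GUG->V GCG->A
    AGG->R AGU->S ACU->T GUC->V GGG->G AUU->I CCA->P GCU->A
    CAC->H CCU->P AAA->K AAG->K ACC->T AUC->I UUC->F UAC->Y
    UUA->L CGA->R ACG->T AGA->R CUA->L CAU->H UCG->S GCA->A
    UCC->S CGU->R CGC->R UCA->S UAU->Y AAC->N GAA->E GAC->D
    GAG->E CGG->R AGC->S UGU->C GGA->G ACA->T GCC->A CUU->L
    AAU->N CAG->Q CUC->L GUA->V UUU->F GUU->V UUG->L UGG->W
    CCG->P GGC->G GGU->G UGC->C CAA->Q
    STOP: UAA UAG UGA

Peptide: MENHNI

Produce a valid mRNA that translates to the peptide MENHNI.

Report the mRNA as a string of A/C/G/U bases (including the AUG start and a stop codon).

Answer: mRNA: AUGGAGAAUCAUAAUAUUUGA

Derivation:
residue 1: M -> AUG (start codon)
residue 2: E codons sorted = GAA,GAG -> pick last = GAG
residue 3: N codons sorted = AAC,AAU -> pick last = AAU
residue 4: H codons sorted = CAC,CAU -> pick last = CAU
residue 5: N codons sorted = AAC,AAU -> pick last = AAU
residue 6: I codons sorted = AUA,AUC,AUU -> pick last = AUU
terminator: stop codons sorted = UAA,UAG,UGA -> pick last = UGA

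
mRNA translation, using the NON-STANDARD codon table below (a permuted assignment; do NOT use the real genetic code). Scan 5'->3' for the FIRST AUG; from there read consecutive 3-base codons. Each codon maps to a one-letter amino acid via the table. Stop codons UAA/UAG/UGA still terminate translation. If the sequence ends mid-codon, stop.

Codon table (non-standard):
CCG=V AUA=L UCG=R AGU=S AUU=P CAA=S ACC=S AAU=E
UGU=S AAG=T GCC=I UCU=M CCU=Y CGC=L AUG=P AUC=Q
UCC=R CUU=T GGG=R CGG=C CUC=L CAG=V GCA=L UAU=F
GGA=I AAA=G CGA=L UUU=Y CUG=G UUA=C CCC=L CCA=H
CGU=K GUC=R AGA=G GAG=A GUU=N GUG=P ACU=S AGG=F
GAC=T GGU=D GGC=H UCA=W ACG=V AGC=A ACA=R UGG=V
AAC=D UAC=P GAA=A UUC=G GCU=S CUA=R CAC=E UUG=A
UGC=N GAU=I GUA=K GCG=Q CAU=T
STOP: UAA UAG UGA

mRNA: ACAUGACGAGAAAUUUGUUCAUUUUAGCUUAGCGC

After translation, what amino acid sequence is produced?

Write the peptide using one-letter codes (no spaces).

start AUG at pos 2
pos 2: AUG -> P; peptide=P
pos 5: ACG -> V; peptide=PV
pos 8: AGA -> G; peptide=PVG
pos 11: AAU -> E; peptide=PVGE
pos 14: UUG -> A; peptide=PVGEA
pos 17: UUC -> G; peptide=PVGEAG
pos 20: AUU -> P; peptide=PVGEAGP
pos 23: UUA -> C; peptide=PVGEAGPC
pos 26: GCU -> S; peptide=PVGEAGPCS
pos 29: UAG -> STOP

Answer: PVGEAGPCS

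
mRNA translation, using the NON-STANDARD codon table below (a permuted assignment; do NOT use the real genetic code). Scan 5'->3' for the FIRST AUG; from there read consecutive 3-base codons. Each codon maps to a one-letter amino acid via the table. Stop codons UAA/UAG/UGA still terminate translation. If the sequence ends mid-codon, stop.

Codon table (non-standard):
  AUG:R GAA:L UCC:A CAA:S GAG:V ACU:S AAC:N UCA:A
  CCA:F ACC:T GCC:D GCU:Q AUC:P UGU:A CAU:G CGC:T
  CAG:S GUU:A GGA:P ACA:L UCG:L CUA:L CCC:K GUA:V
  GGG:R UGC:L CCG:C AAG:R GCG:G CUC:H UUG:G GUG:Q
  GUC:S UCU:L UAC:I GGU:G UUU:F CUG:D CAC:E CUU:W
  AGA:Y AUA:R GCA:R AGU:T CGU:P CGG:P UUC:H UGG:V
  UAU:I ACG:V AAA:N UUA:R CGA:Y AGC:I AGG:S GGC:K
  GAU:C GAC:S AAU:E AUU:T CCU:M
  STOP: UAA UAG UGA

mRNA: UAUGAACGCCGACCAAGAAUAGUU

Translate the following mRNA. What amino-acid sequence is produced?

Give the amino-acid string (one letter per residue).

Answer: RNDSSL

Derivation:
start AUG at pos 1
pos 1: AUG -> R; peptide=R
pos 4: AAC -> N; peptide=RN
pos 7: GCC -> D; peptide=RND
pos 10: GAC -> S; peptide=RNDS
pos 13: CAA -> S; peptide=RNDSS
pos 16: GAA -> L; peptide=RNDSSL
pos 19: UAG -> STOP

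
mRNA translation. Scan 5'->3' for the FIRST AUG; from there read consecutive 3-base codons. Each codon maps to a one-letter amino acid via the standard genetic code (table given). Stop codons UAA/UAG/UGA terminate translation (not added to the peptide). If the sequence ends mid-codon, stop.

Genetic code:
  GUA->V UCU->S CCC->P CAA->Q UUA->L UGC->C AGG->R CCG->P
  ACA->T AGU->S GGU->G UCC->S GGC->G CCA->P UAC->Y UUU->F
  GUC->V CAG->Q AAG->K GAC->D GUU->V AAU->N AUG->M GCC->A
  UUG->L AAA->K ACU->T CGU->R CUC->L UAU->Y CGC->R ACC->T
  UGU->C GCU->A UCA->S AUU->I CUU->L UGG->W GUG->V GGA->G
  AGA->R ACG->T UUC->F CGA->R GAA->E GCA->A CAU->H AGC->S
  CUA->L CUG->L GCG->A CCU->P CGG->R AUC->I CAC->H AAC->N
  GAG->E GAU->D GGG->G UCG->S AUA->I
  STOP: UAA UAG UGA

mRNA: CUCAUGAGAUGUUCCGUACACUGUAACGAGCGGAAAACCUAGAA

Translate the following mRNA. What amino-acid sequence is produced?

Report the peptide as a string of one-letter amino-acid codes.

Answer: MRCSVHCNERKT

Derivation:
start AUG at pos 3
pos 3: AUG -> M; peptide=M
pos 6: AGA -> R; peptide=MR
pos 9: UGU -> C; peptide=MRC
pos 12: UCC -> S; peptide=MRCS
pos 15: GUA -> V; peptide=MRCSV
pos 18: CAC -> H; peptide=MRCSVH
pos 21: UGU -> C; peptide=MRCSVHC
pos 24: AAC -> N; peptide=MRCSVHCN
pos 27: GAG -> E; peptide=MRCSVHCNE
pos 30: CGG -> R; peptide=MRCSVHCNER
pos 33: AAA -> K; peptide=MRCSVHCNERK
pos 36: ACC -> T; peptide=MRCSVHCNERKT
pos 39: UAG -> STOP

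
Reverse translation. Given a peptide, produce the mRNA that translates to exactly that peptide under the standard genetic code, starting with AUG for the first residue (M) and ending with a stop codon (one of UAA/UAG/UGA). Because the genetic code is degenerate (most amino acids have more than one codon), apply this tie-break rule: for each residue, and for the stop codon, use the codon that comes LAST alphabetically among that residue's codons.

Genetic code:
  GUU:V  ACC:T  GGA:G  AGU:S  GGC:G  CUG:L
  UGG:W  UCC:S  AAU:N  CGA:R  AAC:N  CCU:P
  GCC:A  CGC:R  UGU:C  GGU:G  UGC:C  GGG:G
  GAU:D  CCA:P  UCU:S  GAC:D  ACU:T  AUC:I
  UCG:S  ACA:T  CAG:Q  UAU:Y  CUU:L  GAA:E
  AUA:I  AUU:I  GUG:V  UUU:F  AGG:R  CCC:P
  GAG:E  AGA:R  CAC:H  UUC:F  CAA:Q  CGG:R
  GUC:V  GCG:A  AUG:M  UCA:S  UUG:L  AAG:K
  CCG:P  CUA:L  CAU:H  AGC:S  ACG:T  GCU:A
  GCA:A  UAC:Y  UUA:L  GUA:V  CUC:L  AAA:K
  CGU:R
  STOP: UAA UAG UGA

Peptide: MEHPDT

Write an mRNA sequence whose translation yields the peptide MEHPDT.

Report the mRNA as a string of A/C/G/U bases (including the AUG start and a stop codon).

residue 1: M -> AUG (start codon)
residue 2: E codons sorted = GAA,GAG -> pick last = GAG
residue 3: H codons sorted = CAC,CAU -> pick last = CAU
residue 4: P codons sorted = CCA,CCC,CCG,CCU -> pick last = CCU
residue 5: D codons sorted = GAC,GAU -> pick last = GAU
residue 6: T codons sorted = ACA,ACC,ACG,ACU -> pick last = ACU
terminator: stop codons sorted = UAA,UAG,UGA -> pick last = UGA

Answer: mRNA: AUGGAGCAUCCUGAUACUUGA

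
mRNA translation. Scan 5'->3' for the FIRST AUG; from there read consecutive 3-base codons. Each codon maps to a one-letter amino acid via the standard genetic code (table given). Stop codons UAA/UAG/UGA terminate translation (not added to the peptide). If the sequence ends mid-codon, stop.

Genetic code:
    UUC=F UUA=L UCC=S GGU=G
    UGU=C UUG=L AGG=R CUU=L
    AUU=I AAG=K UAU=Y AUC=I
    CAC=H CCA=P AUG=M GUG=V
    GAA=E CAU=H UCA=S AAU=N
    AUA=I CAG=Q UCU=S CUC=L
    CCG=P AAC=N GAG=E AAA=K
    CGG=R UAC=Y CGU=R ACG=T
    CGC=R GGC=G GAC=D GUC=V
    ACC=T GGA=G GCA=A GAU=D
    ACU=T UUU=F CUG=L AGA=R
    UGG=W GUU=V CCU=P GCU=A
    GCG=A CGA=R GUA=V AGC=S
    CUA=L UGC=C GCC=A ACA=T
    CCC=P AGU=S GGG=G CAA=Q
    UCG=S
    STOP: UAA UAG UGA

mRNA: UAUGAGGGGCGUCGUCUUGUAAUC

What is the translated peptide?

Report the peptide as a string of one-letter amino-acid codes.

start AUG at pos 1
pos 1: AUG -> M; peptide=M
pos 4: AGG -> R; peptide=MR
pos 7: GGC -> G; peptide=MRG
pos 10: GUC -> V; peptide=MRGV
pos 13: GUC -> V; peptide=MRGVV
pos 16: UUG -> L; peptide=MRGVVL
pos 19: UAA -> STOP

Answer: MRGVVL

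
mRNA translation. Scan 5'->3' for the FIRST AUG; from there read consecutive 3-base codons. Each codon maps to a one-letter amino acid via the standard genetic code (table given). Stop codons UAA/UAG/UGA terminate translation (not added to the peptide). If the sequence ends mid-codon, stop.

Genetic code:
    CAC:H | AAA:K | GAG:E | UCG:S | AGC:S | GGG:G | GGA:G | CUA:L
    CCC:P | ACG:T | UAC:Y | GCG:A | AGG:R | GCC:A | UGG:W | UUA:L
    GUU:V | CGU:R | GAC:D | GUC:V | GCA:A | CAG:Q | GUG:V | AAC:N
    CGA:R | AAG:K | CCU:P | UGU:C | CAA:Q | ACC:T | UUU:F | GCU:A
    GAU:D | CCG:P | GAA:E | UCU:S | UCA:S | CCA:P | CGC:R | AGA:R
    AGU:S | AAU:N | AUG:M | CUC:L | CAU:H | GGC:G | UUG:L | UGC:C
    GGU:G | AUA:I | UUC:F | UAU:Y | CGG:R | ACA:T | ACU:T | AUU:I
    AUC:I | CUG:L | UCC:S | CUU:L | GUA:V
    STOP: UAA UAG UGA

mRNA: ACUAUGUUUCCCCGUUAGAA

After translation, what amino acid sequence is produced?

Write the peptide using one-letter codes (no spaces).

Answer: MFPR

Derivation:
start AUG at pos 3
pos 3: AUG -> M; peptide=M
pos 6: UUU -> F; peptide=MF
pos 9: CCC -> P; peptide=MFP
pos 12: CGU -> R; peptide=MFPR
pos 15: UAG -> STOP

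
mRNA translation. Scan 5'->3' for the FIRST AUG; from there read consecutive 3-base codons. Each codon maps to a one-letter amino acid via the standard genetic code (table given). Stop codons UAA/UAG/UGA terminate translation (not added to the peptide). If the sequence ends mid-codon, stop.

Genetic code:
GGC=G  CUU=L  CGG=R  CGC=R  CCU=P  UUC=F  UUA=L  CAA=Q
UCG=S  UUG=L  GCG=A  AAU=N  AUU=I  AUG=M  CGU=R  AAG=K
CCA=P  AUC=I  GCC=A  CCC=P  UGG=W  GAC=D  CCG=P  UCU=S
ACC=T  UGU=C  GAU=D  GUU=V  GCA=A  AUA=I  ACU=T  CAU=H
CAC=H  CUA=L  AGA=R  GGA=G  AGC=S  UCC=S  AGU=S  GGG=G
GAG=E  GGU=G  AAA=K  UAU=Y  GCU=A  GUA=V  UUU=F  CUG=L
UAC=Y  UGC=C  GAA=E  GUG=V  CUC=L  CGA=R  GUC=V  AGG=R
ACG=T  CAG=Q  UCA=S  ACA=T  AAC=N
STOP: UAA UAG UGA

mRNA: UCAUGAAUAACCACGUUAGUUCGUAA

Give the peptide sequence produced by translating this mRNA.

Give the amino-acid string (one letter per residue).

start AUG at pos 2
pos 2: AUG -> M; peptide=M
pos 5: AAU -> N; peptide=MN
pos 8: AAC -> N; peptide=MNN
pos 11: CAC -> H; peptide=MNNH
pos 14: GUU -> V; peptide=MNNHV
pos 17: AGU -> S; peptide=MNNHVS
pos 20: UCG -> S; peptide=MNNHVSS
pos 23: UAA -> STOP

Answer: MNNHVSS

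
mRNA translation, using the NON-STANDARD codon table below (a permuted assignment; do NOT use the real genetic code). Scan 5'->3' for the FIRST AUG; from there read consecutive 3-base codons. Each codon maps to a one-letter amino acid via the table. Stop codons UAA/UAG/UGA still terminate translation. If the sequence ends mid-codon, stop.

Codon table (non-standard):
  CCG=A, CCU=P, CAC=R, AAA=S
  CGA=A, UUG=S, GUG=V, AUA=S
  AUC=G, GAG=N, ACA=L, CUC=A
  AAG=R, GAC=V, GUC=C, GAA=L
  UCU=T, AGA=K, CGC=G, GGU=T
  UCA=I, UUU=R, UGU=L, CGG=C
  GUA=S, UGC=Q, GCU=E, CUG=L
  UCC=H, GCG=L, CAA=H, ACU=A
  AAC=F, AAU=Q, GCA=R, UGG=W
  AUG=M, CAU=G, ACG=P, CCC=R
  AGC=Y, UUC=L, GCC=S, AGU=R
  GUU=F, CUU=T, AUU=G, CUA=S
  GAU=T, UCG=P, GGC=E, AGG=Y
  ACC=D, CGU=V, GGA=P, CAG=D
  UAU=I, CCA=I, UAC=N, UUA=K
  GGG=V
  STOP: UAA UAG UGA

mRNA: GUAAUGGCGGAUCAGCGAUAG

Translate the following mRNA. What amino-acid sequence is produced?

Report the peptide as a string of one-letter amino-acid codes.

start AUG at pos 3
pos 3: AUG -> M; peptide=M
pos 6: GCG -> L; peptide=ML
pos 9: GAU -> T; peptide=MLT
pos 12: CAG -> D; peptide=MLTD
pos 15: CGA -> A; peptide=MLTDA
pos 18: UAG -> STOP

Answer: MLTDA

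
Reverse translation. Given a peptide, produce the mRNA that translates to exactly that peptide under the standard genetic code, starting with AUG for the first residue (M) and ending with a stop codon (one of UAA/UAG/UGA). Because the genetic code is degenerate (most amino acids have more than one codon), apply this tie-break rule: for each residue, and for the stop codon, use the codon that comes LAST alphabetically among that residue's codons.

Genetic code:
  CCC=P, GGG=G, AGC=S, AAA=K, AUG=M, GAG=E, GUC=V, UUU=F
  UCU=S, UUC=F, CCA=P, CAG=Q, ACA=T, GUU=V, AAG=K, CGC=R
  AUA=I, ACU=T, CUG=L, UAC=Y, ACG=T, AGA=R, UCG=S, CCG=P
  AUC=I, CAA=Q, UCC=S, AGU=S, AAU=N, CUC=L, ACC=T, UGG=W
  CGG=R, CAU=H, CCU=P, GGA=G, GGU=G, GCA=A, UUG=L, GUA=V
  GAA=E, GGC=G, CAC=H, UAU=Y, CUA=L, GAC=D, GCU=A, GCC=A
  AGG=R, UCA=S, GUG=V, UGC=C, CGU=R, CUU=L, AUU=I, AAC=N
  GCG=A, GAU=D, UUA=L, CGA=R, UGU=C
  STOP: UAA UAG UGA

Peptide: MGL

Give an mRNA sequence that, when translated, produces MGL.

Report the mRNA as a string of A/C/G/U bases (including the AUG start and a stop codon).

residue 1: M -> AUG (start codon)
residue 2: G codons sorted = GGA,GGC,GGG,GGU -> pick last = GGU
residue 3: L codons sorted = CUA,CUC,CUG,CUU,UUA,UUG -> pick last = UUG
terminator: stop codons sorted = UAA,UAG,UGA -> pick last = UGA

Answer: mRNA: AUGGGUUUGUGA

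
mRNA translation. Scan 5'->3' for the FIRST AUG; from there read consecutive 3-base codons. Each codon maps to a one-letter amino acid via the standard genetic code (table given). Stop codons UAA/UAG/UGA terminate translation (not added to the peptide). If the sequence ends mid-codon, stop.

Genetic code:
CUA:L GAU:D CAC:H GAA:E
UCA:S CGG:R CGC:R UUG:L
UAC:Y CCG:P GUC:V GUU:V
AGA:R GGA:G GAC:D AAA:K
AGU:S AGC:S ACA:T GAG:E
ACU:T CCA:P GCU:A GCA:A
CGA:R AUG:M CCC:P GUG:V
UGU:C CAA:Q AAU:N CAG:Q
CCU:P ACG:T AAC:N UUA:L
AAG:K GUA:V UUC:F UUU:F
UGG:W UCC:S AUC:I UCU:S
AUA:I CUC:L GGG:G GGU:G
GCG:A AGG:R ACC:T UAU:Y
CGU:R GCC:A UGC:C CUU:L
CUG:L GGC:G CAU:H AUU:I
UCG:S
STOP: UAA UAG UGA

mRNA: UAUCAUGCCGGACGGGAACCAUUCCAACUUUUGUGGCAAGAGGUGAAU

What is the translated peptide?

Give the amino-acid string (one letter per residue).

start AUG at pos 4
pos 4: AUG -> M; peptide=M
pos 7: CCG -> P; peptide=MP
pos 10: GAC -> D; peptide=MPD
pos 13: GGG -> G; peptide=MPDG
pos 16: AAC -> N; peptide=MPDGN
pos 19: CAU -> H; peptide=MPDGNH
pos 22: UCC -> S; peptide=MPDGNHS
pos 25: AAC -> N; peptide=MPDGNHSN
pos 28: UUU -> F; peptide=MPDGNHSNF
pos 31: UGU -> C; peptide=MPDGNHSNFC
pos 34: GGC -> G; peptide=MPDGNHSNFCG
pos 37: AAG -> K; peptide=MPDGNHSNFCGK
pos 40: AGG -> R; peptide=MPDGNHSNFCGKR
pos 43: UGA -> STOP

Answer: MPDGNHSNFCGKR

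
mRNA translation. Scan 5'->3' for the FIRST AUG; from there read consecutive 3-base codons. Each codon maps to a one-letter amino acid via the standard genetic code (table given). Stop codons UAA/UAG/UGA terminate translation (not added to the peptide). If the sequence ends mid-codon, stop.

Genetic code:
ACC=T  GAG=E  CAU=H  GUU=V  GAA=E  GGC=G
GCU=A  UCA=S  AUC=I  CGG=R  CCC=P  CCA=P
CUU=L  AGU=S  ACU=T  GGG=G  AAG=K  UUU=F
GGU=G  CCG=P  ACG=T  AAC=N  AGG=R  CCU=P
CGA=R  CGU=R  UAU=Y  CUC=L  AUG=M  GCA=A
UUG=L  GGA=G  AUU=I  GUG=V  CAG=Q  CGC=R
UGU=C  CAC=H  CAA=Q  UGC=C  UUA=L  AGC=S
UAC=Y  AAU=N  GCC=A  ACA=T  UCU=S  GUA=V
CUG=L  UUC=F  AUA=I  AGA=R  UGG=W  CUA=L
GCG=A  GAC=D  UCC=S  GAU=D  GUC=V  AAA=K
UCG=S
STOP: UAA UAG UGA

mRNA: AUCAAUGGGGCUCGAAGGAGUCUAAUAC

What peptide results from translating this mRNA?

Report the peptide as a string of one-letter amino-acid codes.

Answer: MGLEGV

Derivation:
start AUG at pos 4
pos 4: AUG -> M; peptide=M
pos 7: GGG -> G; peptide=MG
pos 10: CUC -> L; peptide=MGL
pos 13: GAA -> E; peptide=MGLE
pos 16: GGA -> G; peptide=MGLEG
pos 19: GUC -> V; peptide=MGLEGV
pos 22: UAA -> STOP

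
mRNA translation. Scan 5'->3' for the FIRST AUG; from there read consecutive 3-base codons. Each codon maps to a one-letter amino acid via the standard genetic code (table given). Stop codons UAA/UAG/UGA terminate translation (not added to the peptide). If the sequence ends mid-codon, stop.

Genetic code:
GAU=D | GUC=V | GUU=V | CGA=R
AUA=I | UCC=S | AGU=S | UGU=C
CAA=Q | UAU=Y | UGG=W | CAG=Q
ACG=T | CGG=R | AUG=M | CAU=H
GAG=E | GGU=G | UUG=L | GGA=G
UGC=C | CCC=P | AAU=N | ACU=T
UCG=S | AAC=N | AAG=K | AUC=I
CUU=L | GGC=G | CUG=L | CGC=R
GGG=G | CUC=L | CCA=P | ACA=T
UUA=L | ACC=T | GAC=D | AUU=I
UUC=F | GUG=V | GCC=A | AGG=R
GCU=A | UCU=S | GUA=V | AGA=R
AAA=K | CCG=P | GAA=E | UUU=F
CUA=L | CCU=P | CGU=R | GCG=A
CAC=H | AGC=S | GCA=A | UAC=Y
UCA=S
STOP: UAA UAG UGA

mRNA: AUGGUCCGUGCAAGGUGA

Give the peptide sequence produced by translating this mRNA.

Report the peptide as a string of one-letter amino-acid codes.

Answer: MVRAR

Derivation:
start AUG at pos 0
pos 0: AUG -> M; peptide=M
pos 3: GUC -> V; peptide=MV
pos 6: CGU -> R; peptide=MVR
pos 9: GCA -> A; peptide=MVRA
pos 12: AGG -> R; peptide=MVRAR
pos 15: UGA -> STOP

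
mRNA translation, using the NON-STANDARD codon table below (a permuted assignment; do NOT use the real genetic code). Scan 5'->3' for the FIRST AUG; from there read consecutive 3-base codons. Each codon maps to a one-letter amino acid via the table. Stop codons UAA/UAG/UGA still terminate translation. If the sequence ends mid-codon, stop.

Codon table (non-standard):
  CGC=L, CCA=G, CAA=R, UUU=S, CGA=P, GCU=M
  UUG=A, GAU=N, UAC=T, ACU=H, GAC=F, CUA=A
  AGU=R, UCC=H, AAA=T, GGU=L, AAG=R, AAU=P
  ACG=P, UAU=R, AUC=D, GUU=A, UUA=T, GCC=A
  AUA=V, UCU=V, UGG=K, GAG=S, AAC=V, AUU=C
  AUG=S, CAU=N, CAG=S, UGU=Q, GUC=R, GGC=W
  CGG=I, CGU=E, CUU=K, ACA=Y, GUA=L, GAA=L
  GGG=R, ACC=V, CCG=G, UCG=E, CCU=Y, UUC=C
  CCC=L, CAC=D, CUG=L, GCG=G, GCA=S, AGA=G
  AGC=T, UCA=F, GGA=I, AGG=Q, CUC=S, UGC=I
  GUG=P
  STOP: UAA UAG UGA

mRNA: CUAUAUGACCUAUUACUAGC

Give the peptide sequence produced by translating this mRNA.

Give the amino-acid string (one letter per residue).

start AUG at pos 4
pos 4: AUG -> S; peptide=S
pos 7: ACC -> V; peptide=SV
pos 10: UAU -> R; peptide=SVR
pos 13: UAC -> T; peptide=SVRT
pos 16: UAG -> STOP

Answer: SVRT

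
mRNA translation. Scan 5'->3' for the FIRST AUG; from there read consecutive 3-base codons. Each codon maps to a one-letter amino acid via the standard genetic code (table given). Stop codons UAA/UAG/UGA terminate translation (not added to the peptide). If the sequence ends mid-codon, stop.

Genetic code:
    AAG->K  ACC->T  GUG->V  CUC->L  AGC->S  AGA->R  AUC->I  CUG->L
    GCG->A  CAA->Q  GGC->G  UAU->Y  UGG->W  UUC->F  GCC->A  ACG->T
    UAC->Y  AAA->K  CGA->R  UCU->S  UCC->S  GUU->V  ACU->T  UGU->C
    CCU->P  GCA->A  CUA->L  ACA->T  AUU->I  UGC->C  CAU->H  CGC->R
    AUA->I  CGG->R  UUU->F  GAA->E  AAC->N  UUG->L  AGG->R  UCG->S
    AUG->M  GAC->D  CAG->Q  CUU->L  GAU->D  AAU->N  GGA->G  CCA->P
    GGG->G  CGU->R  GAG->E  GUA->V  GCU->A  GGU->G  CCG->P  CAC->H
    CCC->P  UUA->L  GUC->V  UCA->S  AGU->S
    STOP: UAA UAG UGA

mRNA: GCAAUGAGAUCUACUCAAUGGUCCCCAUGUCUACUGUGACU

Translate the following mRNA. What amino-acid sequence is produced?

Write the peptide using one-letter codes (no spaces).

start AUG at pos 3
pos 3: AUG -> M; peptide=M
pos 6: AGA -> R; peptide=MR
pos 9: UCU -> S; peptide=MRS
pos 12: ACU -> T; peptide=MRST
pos 15: CAA -> Q; peptide=MRSTQ
pos 18: UGG -> W; peptide=MRSTQW
pos 21: UCC -> S; peptide=MRSTQWS
pos 24: CCA -> P; peptide=MRSTQWSP
pos 27: UGU -> C; peptide=MRSTQWSPC
pos 30: CUA -> L; peptide=MRSTQWSPCL
pos 33: CUG -> L; peptide=MRSTQWSPCLL
pos 36: UGA -> STOP

Answer: MRSTQWSPCLL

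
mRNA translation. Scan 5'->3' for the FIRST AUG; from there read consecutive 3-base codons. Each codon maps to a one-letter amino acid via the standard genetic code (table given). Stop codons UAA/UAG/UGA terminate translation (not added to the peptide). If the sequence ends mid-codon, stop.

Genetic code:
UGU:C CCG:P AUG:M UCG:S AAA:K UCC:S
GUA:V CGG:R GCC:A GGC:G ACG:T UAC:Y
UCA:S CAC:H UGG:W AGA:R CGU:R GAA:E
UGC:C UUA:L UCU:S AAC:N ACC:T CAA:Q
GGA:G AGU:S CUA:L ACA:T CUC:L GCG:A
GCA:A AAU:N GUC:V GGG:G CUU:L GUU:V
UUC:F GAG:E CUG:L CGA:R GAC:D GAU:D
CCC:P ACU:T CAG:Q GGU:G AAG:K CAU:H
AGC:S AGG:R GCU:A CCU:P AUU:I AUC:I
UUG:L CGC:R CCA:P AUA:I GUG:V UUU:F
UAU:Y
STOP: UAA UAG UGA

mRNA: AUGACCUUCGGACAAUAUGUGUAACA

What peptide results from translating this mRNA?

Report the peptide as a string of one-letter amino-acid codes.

start AUG at pos 0
pos 0: AUG -> M; peptide=M
pos 3: ACC -> T; peptide=MT
pos 6: UUC -> F; peptide=MTF
pos 9: GGA -> G; peptide=MTFG
pos 12: CAA -> Q; peptide=MTFGQ
pos 15: UAU -> Y; peptide=MTFGQY
pos 18: GUG -> V; peptide=MTFGQYV
pos 21: UAA -> STOP

Answer: MTFGQYV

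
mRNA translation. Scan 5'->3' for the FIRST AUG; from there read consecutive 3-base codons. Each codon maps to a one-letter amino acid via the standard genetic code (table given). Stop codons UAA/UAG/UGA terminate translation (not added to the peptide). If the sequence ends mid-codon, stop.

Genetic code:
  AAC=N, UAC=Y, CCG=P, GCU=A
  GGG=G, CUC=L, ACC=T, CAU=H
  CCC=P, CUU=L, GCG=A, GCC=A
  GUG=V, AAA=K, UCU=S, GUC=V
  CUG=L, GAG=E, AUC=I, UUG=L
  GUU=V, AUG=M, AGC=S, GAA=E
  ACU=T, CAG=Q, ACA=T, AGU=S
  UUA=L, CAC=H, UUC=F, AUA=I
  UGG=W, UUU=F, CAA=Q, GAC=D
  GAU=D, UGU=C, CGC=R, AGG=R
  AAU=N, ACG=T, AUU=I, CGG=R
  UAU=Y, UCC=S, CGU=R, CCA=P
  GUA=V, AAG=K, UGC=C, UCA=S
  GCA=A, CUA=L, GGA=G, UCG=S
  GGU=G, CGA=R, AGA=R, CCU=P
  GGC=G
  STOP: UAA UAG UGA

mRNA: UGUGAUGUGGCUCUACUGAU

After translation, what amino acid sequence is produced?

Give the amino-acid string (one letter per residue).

start AUG at pos 4
pos 4: AUG -> M; peptide=M
pos 7: UGG -> W; peptide=MW
pos 10: CUC -> L; peptide=MWL
pos 13: UAC -> Y; peptide=MWLY
pos 16: UGA -> STOP

Answer: MWLY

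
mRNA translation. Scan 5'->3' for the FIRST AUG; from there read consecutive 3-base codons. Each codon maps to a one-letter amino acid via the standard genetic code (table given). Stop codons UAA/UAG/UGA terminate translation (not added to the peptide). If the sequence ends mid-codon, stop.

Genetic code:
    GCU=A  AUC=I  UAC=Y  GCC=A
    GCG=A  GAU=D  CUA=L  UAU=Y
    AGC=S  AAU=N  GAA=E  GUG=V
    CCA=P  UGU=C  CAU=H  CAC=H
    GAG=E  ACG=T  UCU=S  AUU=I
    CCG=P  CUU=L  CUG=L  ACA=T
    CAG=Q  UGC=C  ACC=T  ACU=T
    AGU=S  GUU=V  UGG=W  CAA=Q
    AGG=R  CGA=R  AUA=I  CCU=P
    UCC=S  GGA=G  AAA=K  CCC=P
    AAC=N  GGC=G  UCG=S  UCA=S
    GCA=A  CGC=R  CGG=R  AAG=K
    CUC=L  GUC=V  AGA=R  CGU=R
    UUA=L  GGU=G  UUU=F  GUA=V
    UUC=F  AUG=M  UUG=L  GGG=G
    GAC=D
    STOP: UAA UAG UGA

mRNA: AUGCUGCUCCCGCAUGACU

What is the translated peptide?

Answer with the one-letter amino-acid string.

start AUG at pos 0
pos 0: AUG -> M; peptide=M
pos 3: CUG -> L; peptide=ML
pos 6: CUC -> L; peptide=MLL
pos 9: CCG -> P; peptide=MLLP
pos 12: CAU -> H; peptide=MLLPH
pos 15: GAC -> D; peptide=MLLPHD
pos 18: only 1 nt remain (<3), stop (end of mRNA)

Answer: MLLPHD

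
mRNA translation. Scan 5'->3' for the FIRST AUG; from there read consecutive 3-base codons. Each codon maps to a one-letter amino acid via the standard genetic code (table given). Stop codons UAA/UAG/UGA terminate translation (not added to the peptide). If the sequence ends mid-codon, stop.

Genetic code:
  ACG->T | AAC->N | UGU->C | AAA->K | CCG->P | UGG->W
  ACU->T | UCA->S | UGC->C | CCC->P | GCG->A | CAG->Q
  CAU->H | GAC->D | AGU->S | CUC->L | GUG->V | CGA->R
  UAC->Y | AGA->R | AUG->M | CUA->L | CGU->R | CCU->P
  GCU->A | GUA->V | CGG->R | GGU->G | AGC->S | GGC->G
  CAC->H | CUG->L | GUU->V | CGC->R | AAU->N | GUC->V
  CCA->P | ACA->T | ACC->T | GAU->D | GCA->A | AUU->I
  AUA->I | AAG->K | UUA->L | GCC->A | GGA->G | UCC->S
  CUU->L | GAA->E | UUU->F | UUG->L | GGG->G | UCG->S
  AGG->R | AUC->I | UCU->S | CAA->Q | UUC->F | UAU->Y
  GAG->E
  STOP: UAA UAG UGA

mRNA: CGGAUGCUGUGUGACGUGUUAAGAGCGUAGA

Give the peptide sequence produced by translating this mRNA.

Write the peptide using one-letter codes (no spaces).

Answer: MLCDVLRA

Derivation:
start AUG at pos 3
pos 3: AUG -> M; peptide=M
pos 6: CUG -> L; peptide=ML
pos 9: UGU -> C; peptide=MLC
pos 12: GAC -> D; peptide=MLCD
pos 15: GUG -> V; peptide=MLCDV
pos 18: UUA -> L; peptide=MLCDVL
pos 21: AGA -> R; peptide=MLCDVLR
pos 24: GCG -> A; peptide=MLCDVLRA
pos 27: UAG -> STOP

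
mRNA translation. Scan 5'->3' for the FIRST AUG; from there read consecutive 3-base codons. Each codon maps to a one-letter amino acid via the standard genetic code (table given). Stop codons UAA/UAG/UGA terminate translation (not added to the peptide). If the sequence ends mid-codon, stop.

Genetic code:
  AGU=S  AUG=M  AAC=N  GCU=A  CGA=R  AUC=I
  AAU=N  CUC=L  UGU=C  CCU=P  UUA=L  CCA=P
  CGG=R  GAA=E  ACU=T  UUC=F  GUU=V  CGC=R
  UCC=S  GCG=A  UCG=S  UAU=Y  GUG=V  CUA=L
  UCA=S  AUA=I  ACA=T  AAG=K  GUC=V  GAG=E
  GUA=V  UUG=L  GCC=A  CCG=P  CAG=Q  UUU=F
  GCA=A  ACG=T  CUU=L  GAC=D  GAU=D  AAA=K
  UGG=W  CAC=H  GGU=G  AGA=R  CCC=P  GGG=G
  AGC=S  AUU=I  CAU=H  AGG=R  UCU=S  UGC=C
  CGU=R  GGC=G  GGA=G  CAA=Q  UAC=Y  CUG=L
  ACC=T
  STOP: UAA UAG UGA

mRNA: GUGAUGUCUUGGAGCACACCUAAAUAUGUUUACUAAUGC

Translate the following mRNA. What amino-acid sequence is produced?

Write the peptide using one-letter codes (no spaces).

start AUG at pos 3
pos 3: AUG -> M; peptide=M
pos 6: UCU -> S; peptide=MS
pos 9: UGG -> W; peptide=MSW
pos 12: AGC -> S; peptide=MSWS
pos 15: ACA -> T; peptide=MSWST
pos 18: CCU -> P; peptide=MSWSTP
pos 21: AAA -> K; peptide=MSWSTPK
pos 24: UAU -> Y; peptide=MSWSTPKY
pos 27: GUU -> V; peptide=MSWSTPKYV
pos 30: UAC -> Y; peptide=MSWSTPKYVY
pos 33: UAA -> STOP

Answer: MSWSTPKYVY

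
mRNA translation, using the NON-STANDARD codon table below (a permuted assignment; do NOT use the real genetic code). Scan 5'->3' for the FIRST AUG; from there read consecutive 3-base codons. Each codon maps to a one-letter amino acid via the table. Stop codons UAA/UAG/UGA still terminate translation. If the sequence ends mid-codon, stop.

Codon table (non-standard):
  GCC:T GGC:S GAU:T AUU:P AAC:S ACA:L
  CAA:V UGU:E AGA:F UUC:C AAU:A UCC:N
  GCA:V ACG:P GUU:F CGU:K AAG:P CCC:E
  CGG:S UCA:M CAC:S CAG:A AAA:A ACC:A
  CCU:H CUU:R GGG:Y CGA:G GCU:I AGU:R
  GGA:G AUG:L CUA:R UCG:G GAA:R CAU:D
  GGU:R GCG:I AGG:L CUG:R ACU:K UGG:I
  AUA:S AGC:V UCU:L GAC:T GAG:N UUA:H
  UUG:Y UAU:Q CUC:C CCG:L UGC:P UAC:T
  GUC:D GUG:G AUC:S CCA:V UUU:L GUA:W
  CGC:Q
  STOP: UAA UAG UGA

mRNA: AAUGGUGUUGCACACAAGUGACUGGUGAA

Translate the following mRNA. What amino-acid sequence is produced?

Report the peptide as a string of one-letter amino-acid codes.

Answer: LGYSLRTI

Derivation:
start AUG at pos 1
pos 1: AUG -> L; peptide=L
pos 4: GUG -> G; peptide=LG
pos 7: UUG -> Y; peptide=LGY
pos 10: CAC -> S; peptide=LGYS
pos 13: ACA -> L; peptide=LGYSL
pos 16: AGU -> R; peptide=LGYSLR
pos 19: GAC -> T; peptide=LGYSLRT
pos 22: UGG -> I; peptide=LGYSLRTI
pos 25: UGA -> STOP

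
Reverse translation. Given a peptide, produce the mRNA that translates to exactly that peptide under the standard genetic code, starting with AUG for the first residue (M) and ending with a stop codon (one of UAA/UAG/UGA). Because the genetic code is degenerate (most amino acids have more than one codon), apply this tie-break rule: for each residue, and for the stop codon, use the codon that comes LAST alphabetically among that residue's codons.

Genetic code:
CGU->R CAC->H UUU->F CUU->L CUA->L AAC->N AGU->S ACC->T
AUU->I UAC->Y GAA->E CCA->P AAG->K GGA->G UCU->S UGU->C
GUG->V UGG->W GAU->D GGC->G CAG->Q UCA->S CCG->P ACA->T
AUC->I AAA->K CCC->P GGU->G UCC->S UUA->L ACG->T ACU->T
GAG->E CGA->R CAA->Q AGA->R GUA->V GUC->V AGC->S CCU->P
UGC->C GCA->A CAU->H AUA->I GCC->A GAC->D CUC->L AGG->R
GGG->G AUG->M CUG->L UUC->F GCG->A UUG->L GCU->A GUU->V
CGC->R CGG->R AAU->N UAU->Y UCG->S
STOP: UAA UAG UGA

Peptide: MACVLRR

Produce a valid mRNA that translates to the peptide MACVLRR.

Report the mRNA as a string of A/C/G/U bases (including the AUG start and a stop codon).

residue 1: M -> AUG (start codon)
residue 2: A codons sorted = GCA,GCC,GCG,GCU -> pick last = GCU
residue 3: C codons sorted = UGC,UGU -> pick last = UGU
residue 4: V codons sorted = GUA,GUC,GUG,GUU -> pick last = GUU
residue 5: L codons sorted = CUA,CUC,CUG,CUU,UUA,UUG -> pick last = UUG
residue 6: R codons sorted = AGA,AGG,CGA,CGC,CGG,CGU -> pick last = CGU
residue 7: R codons sorted = AGA,AGG,CGA,CGC,CGG,CGU -> pick last = CGU
terminator: stop codons sorted = UAA,UAG,UGA -> pick last = UGA

Answer: mRNA: AUGGCUUGUGUUUUGCGUCGUUGA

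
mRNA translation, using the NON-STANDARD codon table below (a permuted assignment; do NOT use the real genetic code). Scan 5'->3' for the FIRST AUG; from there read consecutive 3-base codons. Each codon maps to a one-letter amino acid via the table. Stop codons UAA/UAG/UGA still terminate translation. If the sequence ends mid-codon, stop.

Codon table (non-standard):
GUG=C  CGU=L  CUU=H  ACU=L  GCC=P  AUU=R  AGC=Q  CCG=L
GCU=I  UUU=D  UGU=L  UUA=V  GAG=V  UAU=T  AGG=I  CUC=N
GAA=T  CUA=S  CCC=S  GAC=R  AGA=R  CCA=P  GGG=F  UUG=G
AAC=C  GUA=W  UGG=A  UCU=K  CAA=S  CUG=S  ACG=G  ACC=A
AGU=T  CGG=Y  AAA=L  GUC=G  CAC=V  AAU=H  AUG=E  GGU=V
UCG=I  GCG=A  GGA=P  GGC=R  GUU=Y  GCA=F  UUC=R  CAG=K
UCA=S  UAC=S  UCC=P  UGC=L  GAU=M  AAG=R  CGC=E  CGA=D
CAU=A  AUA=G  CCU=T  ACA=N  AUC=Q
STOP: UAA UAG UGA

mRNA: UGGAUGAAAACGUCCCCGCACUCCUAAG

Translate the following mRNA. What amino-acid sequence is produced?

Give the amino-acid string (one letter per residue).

start AUG at pos 3
pos 3: AUG -> E; peptide=E
pos 6: AAA -> L; peptide=EL
pos 9: ACG -> G; peptide=ELG
pos 12: UCC -> P; peptide=ELGP
pos 15: CCG -> L; peptide=ELGPL
pos 18: CAC -> V; peptide=ELGPLV
pos 21: UCC -> P; peptide=ELGPLVP
pos 24: UAA -> STOP

Answer: ELGPLVP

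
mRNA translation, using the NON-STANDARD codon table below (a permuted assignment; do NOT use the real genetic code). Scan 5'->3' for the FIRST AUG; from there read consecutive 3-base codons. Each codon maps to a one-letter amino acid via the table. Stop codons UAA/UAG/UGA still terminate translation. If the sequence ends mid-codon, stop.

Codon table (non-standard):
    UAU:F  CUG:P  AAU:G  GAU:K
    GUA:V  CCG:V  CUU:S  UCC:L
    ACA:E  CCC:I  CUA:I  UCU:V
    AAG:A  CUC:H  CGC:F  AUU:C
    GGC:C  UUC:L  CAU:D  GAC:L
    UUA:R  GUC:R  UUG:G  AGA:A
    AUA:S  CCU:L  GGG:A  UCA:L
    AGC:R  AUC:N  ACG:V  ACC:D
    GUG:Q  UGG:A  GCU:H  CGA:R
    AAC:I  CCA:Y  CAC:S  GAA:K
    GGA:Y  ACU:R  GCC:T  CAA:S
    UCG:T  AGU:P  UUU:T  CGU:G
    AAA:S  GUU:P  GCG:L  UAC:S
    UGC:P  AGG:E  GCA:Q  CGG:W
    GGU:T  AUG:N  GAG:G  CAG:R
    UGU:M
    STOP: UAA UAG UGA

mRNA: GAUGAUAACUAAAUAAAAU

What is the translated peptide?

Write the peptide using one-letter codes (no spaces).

start AUG at pos 1
pos 1: AUG -> N; peptide=N
pos 4: AUA -> S; peptide=NS
pos 7: ACU -> R; peptide=NSR
pos 10: AAA -> S; peptide=NSRS
pos 13: UAA -> STOP

Answer: NSRS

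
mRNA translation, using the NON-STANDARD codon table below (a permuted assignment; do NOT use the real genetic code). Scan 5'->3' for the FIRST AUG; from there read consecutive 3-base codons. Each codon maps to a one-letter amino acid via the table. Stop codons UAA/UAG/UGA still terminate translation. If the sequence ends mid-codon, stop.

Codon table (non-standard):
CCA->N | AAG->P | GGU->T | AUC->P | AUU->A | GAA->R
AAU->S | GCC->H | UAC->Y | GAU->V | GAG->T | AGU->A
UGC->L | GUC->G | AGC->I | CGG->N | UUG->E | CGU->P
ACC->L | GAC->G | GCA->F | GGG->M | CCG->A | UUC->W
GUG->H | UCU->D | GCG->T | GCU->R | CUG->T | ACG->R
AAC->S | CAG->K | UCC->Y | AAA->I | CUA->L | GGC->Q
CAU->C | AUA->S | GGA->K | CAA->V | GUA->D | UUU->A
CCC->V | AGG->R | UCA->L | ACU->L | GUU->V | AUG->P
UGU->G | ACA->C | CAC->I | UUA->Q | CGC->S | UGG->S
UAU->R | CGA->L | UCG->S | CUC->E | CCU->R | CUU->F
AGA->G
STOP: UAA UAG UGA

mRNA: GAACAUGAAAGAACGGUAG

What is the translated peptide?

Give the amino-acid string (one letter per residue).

start AUG at pos 4
pos 4: AUG -> P; peptide=P
pos 7: AAA -> I; peptide=PI
pos 10: GAA -> R; peptide=PIR
pos 13: CGG -> N; peptide=PIRN
pos 16: UAG -> STOP

Answer: PIRN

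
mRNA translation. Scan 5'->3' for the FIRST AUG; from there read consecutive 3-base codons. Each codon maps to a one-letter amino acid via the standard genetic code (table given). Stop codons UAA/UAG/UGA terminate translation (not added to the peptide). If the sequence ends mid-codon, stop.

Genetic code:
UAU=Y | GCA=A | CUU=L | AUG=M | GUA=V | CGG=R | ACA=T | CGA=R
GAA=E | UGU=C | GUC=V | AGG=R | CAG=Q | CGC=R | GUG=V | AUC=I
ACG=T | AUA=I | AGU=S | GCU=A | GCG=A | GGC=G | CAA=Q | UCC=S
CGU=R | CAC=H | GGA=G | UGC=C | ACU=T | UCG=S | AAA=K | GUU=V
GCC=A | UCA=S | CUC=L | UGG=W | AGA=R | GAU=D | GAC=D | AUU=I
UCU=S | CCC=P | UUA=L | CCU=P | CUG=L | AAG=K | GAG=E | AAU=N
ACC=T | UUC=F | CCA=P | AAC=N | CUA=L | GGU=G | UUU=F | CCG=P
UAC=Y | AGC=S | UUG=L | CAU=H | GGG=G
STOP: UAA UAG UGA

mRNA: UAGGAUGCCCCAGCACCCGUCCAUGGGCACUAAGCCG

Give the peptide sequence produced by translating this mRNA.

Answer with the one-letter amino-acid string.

start AUG at pos 4
pos 4: AUG -> M; peptide=M
pos 7: CCC -> P; peptide=MP
pos 10: CAG -> Q; peptide=MPQ
pos 13: CAC -> H; peptide=MPQH
pos 16: CCG -> P; peptide=MPQHP
pos 19: UCC -> S; peptide=MPQHPS
pos 22: AUG -> M; peptide=MPQHPSM
pos 25: GGC -> G; peptide=MPQHPSMG
pos 28: ACU -> T; peptide=MPQHPSMGT
pos 31: AAG -> K; peptide=MPQHPSMGTK
pos 34: CCG -> P; peptide=MPQHPSMGTKP
pos 37: only 0 nt remain (<3), stop (end of mRNA)

Answer: MPQHPSMGTKP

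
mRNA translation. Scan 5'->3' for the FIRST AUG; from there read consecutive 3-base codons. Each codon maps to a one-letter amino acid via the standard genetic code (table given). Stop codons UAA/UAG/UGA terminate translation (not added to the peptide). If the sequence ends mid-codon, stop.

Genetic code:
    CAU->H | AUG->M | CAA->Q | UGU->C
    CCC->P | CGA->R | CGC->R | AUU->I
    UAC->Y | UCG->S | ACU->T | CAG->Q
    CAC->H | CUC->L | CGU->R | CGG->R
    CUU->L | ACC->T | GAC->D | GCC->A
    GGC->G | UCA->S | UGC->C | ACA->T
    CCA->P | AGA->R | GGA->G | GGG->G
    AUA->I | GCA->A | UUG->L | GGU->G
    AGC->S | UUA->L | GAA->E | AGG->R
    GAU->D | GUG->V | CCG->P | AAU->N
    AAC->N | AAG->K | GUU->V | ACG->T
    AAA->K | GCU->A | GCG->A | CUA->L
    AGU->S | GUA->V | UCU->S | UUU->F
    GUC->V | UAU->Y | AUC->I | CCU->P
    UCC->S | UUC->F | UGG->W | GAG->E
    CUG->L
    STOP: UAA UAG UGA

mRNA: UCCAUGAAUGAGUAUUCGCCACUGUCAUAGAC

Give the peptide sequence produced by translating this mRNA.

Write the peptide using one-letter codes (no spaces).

Answer: MNEYSPLS

Derivation:
start AUG at pos 3
pos 3: AUG -> M; peptide=M
pos 6: AAU -> N; peptide=MN
pos 9: GAG -> E; peptide=MNE
pos 12: UAU -> Y; peptide=MNEY
pos 15: UCG -> S; peptide=MNEYS
pos 18: CCA -> P; peptide=MNEYSP
pos 21: CUG -> L; peptide=MNEYSPL
pos 24: UCA -> S; peptide=MNEYSPLS
pos 27: UAG -> STOP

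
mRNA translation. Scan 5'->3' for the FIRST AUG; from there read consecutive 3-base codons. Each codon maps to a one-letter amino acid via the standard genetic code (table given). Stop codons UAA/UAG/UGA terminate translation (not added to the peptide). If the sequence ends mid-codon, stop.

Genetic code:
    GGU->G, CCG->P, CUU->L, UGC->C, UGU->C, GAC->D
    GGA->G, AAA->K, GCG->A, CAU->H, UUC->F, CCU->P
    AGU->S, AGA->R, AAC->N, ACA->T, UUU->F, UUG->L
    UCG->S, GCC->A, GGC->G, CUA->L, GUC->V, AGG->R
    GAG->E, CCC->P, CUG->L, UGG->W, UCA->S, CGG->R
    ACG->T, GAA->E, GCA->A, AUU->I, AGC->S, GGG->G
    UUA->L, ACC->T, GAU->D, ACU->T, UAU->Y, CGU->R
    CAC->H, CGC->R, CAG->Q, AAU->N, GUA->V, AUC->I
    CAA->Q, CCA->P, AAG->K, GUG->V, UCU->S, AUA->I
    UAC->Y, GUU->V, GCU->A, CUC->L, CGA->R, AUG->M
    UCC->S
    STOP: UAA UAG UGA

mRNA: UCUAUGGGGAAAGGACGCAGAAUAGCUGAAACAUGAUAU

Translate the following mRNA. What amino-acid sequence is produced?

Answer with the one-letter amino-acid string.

Answer: MGKGRRIAET

Derivation:
start AUG at pos 3
pos 3: AUG -> M; peptide=M
pos 6: GGG -> G; peptide=MG
pos 9: AAA -> K; peptide=MGK
pos 12: GGA -> G; peptide=MGKG
pos 15: CGC -> R; peptide=MGKGR
pos 18: AGA -> R; peptide=MGKGRR
pos 21: AUA -> I; peptide=MGKGRRI
pos 24: GCU -> A; peptide=MGKGRRIA
pos 27: GAA -> E; peptide=MGKGRRIAE
pos 30: ACA -> T; peptide=MGKGRRIAET
pos 33: UGA -> STOP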